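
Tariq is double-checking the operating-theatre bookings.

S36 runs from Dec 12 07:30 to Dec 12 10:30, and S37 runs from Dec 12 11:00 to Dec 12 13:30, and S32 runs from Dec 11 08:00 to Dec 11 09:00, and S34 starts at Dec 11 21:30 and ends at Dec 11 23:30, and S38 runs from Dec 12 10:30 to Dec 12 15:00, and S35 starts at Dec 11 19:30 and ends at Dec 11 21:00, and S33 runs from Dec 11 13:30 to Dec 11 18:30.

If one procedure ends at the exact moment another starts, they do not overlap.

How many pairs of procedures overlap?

Sorted by start: S32, S33, S35, S34, S36, S38, S37.
S33 starts after S32 ends; S32 is clear from here.
S35 starts after S33 ends; S33 is clear from here.
S34 starts after S35 ends; S35 is clear from here.
S36 starts after S34 ends; S34 is clear from here.
S38 starts exactly when S36 ends (back-to-back, no overlap); S36 is clear from here.
S37 starts before S38 ends → S38 and S37 overlap.
Overlapping pairs: S37 & S38 — 1 in total.

1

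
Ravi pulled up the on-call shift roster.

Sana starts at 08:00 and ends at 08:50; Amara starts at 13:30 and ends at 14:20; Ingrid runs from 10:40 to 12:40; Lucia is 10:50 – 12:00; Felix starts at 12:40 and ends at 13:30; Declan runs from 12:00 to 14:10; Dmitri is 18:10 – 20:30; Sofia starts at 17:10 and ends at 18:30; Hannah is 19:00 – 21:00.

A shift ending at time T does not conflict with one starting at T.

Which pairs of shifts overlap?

Amara & Declan, Declan & Felix, Declan & Ingrid, Dmitri & Hannah, Dmitri & Sofia, Ingrid & Lucia

Sorted by start: Sana, Ingrid, Lucia, Declan, Felix, Amara, Sofia, Dmitri, Hannah.
Ingrid starts after Sana ends; Sana is clear from here.
Lucia starts before Ingrid ends → Ingrid and Lucia overlap.
Declan starts before Ingrid ends → Ingrid and Declan overlap.
Felix starts exactly when Ingrid ends (back-to-back, no overlap); Ingrid is clear from here.
Declan starts exactly when Lucia ends (back-to-back, no overlap); Lucia is clear from here.
Felix starts before Declan ends → Declan and Felix overlap.
Amara starts before Declan ends → Declan and Amara overlap.
Sofia starts after Declan ends; Declan is clear from here.
Amara starts exactly when Felix ends (back-to-back, no overlap); Felix is clear from here.
Sofia starts after Amara ends; Amara is clear from here.
Dmitri starts before Sofia ends → Sofia and Dmitri overlap.
Hannah starts after Sofia ends.
Hannah starts before Dmitri ends → Dmitri and Hannah overlap.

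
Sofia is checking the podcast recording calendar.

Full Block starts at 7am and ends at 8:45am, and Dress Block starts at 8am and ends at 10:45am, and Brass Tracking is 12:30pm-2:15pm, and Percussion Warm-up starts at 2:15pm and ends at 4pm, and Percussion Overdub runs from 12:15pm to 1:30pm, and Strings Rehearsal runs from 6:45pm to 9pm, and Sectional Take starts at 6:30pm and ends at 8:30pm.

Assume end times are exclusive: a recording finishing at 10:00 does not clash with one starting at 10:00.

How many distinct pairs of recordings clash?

Sorted by start: Full Block, Dress Block, Percussion Overdub, Brass Tracking, Percussion Warm-up, Sectional Take, Strings Rehearsal.
Dress Block starts before Full Block ends → Full Block and Dress Block overlap.
Percussion Overdub starts after Full Block ends; Full Block is clear from here.
Percussion Overdub starts after Dress Block ends; Dress Block is clear from here.
Brass Tracking starts before Percussion Overdub ends → Percussion Overdub and Brass Tracking overlap.
Percussion Warm-up starts after Percussion Overdub ends; Percussion Overdub is clear from here.
Percussion Warm-up starts exactly when Brass Tracking ends (back-to-back, no overlap); Brass Tracking is clear from here.
Sectional Take starts after Percussion Warm-up ends; Percussion Warm-up is clear from here.
Strings Rehearsal starts before Sectional Take ends → Sectional Take and Strings Rehearsal overlap.
Overlapping pairs: Brass Tracking & Percussion Overdub, Dress Block & Full Block, Sectional Take & Strings Rehearsal — 3 in total.

3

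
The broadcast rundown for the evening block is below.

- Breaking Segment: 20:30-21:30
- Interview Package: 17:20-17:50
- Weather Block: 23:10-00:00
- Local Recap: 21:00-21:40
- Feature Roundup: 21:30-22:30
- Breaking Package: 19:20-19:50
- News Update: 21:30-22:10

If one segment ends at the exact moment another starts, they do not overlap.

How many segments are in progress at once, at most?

3

Sweep the timeline, counting +1 at each start and −1 at each end (ends before starts at a tie):
17:20 start Interview Package → 1
17:50 end Interview Package → 0
19:20 start Breaking Package → 1
19:50 end Breaking Package → 0
20:30 start Breaking Segment → 1
21:00 start Local Recap → 2
21:30 end Breaking Segment → 1
21:30 start Feature Roundup → 2
21:30 start News Update → 3
21:40 end Local Recap → 2
22:10 end News Update → 1
22:30 end Feature Roundup → 0
23:10 start Weather Block → 1
00:00 end Weather Block → 0
Peak is 3, at 21:30 (Feature Roundup, Local Recap, News Update).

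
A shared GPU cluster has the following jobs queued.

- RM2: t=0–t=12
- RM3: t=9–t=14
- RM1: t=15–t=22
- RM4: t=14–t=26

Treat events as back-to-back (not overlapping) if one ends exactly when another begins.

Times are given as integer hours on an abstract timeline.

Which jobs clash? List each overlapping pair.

RM1 & RM4, RM2 & RM3

Sorted by start: RM2, RM3, RM4, RM1.
RM3 starts before RM2 ends → RM2 and RM3 overlap.
RM4 starts after RM2 ends, so RM2 has no further overlaps.
RM4 starts exactly when RM3 ends (back-to-back, no overlap), so RM3 has no further overlaps.
RM1 starts before RM4 ends → RM4 and RM1 overlap.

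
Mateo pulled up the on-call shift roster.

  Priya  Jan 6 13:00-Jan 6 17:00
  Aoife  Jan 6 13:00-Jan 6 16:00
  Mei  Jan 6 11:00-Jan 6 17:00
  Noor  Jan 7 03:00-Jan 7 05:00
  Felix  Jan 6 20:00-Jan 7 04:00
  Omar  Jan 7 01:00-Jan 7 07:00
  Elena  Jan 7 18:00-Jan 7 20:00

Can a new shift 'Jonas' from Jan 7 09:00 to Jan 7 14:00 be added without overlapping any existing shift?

Mei: ends Jan 6 17:00 at or before Jonas starts Jan 7 09:00 → clear.
Priya: ends Jan 6 17:00 at or before Jonas starts Jan 7 09:00 → clear.
Aoife: ends Jan 6 16:00 at or before Jonas starts Jan 7 09:00 → clear.
Felix: ends Jan 7 04:00 at or before Jonas starts Jan 7 09:00 → clear.
Omar: ends Jan 7 07:00 at or before Jonas starts Jan 7 09:00 → clear.
Noor: ends Jan 7 05:00 at or before Jonas starts Jan 7 09:00 → clear.
Elena: starts Jan 7 18:00 at or after Jonas ends Jan 7 14:00 → clear.

Yes — the slot is free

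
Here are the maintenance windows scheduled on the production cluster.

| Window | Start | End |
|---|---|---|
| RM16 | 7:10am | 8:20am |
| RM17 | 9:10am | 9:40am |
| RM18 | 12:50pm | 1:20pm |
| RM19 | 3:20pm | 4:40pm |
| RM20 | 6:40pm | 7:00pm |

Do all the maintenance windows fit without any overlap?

Sorted by start: RM16, RM17, RM18, RM19, RM20.
RM17 starts after RM16 ends, so RM16 has no further overlaps.
RM18 starts after RM17 ends, so RM17 has no further overlaps.
RM19 starts after RM18 ends, so RM18 has no further overlaps.
RM20 starts after RM19 ends.
Every pair is clear; the schedule has no overlaps.

Yes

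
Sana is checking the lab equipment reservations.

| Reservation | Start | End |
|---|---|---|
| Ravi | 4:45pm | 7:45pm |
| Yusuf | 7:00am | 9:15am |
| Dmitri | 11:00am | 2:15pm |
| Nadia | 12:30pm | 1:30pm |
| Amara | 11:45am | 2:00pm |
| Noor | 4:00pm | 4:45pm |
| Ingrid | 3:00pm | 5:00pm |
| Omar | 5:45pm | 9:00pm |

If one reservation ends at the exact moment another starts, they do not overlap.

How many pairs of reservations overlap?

6

Sorted by start: Yusuf, Dmitri, Amara, Nadia, Ingrid, Noor, Ravi, Omar.
Dmitri starts after Yusuf ends, so Yusuf has no further overlaps.
Amara starts before Dmitri ends → Dmitri and Amara overlap.
Nadia starts before Dmitri ends → Dmitri and Nadia overlap.
Ingrid starts after Dmitri ends, so Dmitri has no further overlaps.
Nadia starts before Amara ends → Amara and Nadia overlap.
Ingrid starts after Amara ends, so Amara has no further overlaps.
Ingrid starts after Nadia ends, so Nadia has no further overlaps.
Noor starts before Ingrid ends → Ingrid and Noor overlap.
Ravi starts before Ingrid ends → Ingrid and Ravi overlap.
Omar starts after Ingrid ends.
Ravi starts exactly when Noor ends (back-to-back, no overlap), so Noor has no further overlaps.
Omar starts before Ravi ends → Ravi and Omar overlap.
Overlapping pairs: Amara & Dmitri, Amara & Nadia, Dmitri & Nadia, Ingrid & Noor, Ingrid & Ravi, Omar & Ravi — 6 in total.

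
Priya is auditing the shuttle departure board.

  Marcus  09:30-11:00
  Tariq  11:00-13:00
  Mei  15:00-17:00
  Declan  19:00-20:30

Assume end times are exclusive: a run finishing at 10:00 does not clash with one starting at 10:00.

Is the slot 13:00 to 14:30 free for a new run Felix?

Yes — the slot is free

Marcus: ends 11:00 at or before Felix starts 13:00 → clear.
Tariq: ends 13:00 at or before Felix starts 13:00 → clear.
Mei: starts 15:00 at or after Felix ends 14:30 → clear.
Declan: starts 19:00 at or after Felix ends 14:30 → clear.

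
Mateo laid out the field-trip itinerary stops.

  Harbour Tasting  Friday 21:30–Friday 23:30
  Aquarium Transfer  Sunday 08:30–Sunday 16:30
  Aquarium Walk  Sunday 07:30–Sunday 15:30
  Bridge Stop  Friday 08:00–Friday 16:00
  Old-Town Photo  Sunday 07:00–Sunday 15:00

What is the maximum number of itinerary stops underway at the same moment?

Sweep the timeline, counting +1 at each start and −1 at each end (ends before starts at a tie):
Friday 08:00 start Bridge Stop → 1
Friday 16:00 end Bridge Stop → 0
Friday 21:30 start Harbour Tasting → 1
Friday 23:30 end Harbour Tasting → 0
Sunday 07:00 start Old-Town Photo → 1
Sunday 07:30 start Aquarium Walk → 2
Sunday 08:30 start Aquarium Transfer → 3
Sunday 15:00 end Old-Town Photo → 2
Sunday 15:30 end Aquarium Walk → 1
Sunday 16:30 end Aquarium Transfer → 0
Peak is 3, at Sunday 08:30 (Aquarium Transfer, Aquarium Walk, Old-Town Photo).

3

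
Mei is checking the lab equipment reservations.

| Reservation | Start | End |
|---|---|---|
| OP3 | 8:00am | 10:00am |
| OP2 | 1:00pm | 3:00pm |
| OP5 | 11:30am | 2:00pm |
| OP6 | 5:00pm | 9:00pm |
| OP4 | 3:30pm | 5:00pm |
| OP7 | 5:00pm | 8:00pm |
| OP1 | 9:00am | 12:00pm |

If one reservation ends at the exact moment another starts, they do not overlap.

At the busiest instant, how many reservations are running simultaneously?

Walk through starts and ends in time order (an end at T is processed before a start at T):
8:00am start OP3 → 1
9:00am start OP1 → 2
10:00am end OP3 → 1
11:30am start OP5 → 2
12:00pm end OP1 → 1
1:00pm start OP2 → 2
2:00pm end OP5 → 1
3:00pm end OP2 → 0
3:30pm start OP4 → 1
5:00pm end OP4 → 0
5:00pm start OP6 → 1
5:00pm start OP7 → 2
8:00pm end OP7 → 1
9:00pm end OP6 → 0
Peak is 2, at 9:00am (OP1, OP3).

2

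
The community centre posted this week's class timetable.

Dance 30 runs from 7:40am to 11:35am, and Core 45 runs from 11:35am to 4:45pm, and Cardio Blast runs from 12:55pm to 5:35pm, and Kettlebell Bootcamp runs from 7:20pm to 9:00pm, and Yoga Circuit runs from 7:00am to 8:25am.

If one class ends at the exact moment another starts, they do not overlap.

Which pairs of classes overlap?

Two intervals overlap when each starts before the other ends.
Sorted by start: Yoga Circuit, Dance 30, Core 45, Cardio Blast, Kettlebell Bootcamp.
Dance 30 starts before Yoga Circuit ends → Yoga Circuit and Dance 30 overlap.
Core 45 starts after Yoga Circuit ends, so Yoga Circuit has no further overlaps.
Core 45 starts exactly when Dance 30 ends (back-to-back, no overlap), so Dance 30 has no further overlaps.
Cardio Blast starts before Core 45 ends → Core 45 and Cardio Blast overlap.
Kettlebell Bootcamp starts after Core 45 ends.
Kettlebell Bootcamp starts after Cardio Blast ends.

Cardio Blast & Core 45, Dance 30 & Yoga Circuit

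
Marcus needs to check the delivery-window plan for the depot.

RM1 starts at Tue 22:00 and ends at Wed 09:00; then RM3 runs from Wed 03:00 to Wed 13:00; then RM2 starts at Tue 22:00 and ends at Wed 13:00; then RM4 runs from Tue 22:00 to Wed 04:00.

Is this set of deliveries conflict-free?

No

Check each pair: they overlap iff neither finishes before the other starts.
Sorted by start: RM1, RM2, RM4, RM3.
RM2 starts before RM1 ends → RM1 and RM2 overlap.
That's a conflict, so the schedule is not conflict-free.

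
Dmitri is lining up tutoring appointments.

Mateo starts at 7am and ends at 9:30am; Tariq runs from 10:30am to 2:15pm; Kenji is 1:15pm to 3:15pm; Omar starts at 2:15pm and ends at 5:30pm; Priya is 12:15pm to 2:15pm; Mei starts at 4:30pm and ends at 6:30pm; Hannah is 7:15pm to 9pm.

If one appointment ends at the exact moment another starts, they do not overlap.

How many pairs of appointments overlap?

Sorted by start: Mateo, Tariq, Priya, Kenji, Omar, Mei, Hannah.
Tariq starts after Mateo ends, so nothing later overlaps Mateo either.
Priya starts before Tariq ends → Tariq and Priya overlap.
Kenji starts before Tariq ends → Tariq and Kenji overlap.
Omar starts exactly when Tariq ends (back-to-back, no overlap), so nothing later overlaps Tariq either.
Kenji starts before Priya ends → Priya and Kenji overlap.
Omar starts exactly when Priya ends (back-to-back, no overlap), so nothing later overlaps Priya either.
Omar starts before Kenji ends → Kenji and Omar overlap.
Mei starts after Kenji ends, so nothing later overlaps Kenji either.
Mei starts before Omar ends → Omar and Mei overlap.
Hannah starts after Omar ends.
Hannah starts after Mei ends.
Overlapping pairs: Kenji & Omar, Kenji & Priya, Kenji & Tariq, Mei & Omar, Priya & Tariq — 5 in total.

5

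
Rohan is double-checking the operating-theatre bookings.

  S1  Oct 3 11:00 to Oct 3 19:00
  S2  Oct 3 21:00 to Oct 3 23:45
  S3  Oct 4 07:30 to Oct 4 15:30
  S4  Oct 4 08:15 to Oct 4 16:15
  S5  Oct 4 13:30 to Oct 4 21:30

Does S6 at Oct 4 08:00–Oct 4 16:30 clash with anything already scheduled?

Yes — it overlaps S3, S4, S5

S1: ends Oct 3 19:00 at or before S6 starts Oct 4 08:00 → clear.
S2: ends Oct 3 23:45 at or before S6 starts Oct 4 08:00 → clear.
S3: starts Oct 4 07:30 before S6 ends Oct 4 16:30, and ends Oct 4 15:30 after S6 starts Oct 4 08:00 → overlap.
S4: starts Oct 4 08:15 before S6 ends Oct 4 16:30, and ends Oct 4 16:15 after S6 starts Oct 4 08:00 → overlap.
S5: starts Oct 4 13:30 before S6 ends Oct 4 16:30, and ends Oct 4 21:30 after S6 starts Oct 4 08:00 → overlap.
S6 overlaps S3, S4, S5.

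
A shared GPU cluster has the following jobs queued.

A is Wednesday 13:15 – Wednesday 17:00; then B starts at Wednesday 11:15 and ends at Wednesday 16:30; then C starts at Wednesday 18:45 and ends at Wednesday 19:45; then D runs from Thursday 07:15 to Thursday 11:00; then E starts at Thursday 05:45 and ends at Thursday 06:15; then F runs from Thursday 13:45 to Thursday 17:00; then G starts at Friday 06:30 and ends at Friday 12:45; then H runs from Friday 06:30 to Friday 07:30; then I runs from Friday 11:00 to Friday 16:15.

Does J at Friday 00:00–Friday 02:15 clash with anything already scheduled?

No — it doesn't clash with anything

B: ends Wednesday 16:30 at or before J starts Friday 00:00 → clear.
A: ends Wednesday 17:00 at or before J starts Friday 00:00 → clear.
C: ends Wednesday 19:45 at or before J starts Friday 00:00 → clear.
E: ends Thursday 06:15 at or before J starts Friday 00:00 → clear.
D: ends Thursday 11:00 at or before J starts Friday 00:00 → clear.
F: ends Thursday 17:00 at or before J starts Friday 00:00 → clear.
G: starts Friday 06:30 at or after J ends Friday 02:15 → clear.
H: starts Friday 06:30 at or after J ends Friday 02:15 → clear.
I: starts Friday 11:00 at or after J ends Friday 02:15 → clear.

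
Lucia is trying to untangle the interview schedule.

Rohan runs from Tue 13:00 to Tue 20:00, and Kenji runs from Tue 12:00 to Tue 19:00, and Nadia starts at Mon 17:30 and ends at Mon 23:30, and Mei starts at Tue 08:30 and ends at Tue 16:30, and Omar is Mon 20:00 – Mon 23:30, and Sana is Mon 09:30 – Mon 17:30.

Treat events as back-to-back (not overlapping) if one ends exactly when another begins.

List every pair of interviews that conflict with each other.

Kenji & Mei, Kenji & Rohan, Mei & Rohan, Nadia & Omar

Check each pair: they overlap iff neither finishes before the other starts.
Sorted by start: Sana, Nadia, Omar, Mei, Kenji, Rohan.
Nadia starts exactly when Sana ends (back-to-back, no overlap); Sana is clear from here.
Omar starts before Nadia ends → Nadia and Omar overlap.
Mei starts after Nadia ends; Nadia is clear from here.
Mei starts after Omar ends; Omar is clear from here.
Kenji starts before Mei ends → Mei and Kenji overlap.
Rohan starts before Mei ends → Mei and Rohan overlap.
Rohan starts before Kenji ends → Kenji and Rohan overlap.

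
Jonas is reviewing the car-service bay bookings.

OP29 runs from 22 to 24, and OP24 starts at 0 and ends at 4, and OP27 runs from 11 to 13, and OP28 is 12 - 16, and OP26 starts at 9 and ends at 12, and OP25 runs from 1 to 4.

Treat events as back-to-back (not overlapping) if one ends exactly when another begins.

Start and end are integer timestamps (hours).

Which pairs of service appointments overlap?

OP24 & OP25, OP26 & OP27, OP27 & OP28

Sorted by start: OP24, OP25, OP26, OP27, OP28, OP29.
OP25 starts before OP24 ends → OP24 and OP25 overlap.
OP26 starts after OP24 ends, so nothing later overlaps OP24 either.
OP26 starts after OP25 ends, so nothing later overlaps OP25 either.
OP27 starts before OP26 ends → OP26 and OP27 overlap.
OP28 starts exactly when OP26 ends (back-to-back, no overlap), so nothing later overlaps OP26 either.
OP28 starts before OP27 ends → OP27 and OP28 overlap.
OP29 starts after OP27 ends.
OP29 starts after OP28 ends.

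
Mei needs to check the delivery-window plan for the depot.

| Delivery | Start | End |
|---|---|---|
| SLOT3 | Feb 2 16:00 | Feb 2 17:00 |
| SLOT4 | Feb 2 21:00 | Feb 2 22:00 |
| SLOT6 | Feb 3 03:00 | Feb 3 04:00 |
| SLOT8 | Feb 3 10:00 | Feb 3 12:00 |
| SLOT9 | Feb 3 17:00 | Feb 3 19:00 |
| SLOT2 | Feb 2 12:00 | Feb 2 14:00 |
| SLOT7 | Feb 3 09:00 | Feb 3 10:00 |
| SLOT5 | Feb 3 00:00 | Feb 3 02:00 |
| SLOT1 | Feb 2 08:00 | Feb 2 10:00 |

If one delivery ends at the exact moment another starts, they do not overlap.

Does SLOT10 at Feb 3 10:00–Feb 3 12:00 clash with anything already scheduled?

Yes — it overlaps SLOT8

SLOT1: ends Feb 2 10:00 at or before SLOT10 starts Feb 3 10:00 → clear.
SLOT2: ends Feb 2 14:00 at or before SLOT10 starts Feb 3 10:00 → clear.
SLOT3: ends Feb 2 17:00 at or before SLOT10 starts Feb 3 10:00 → clear.
SLOT4: ends Feb 2 22:00 at or before SLOT10 starts Feb 3 10:00 → clear.
SLOT5: ends Feb 3 02:00 at or before SLOT10 starts Feb 3 10:00 → clear.
SLOT6: ends Feb 3 04:00 at or before SLOT10 starts Feb 3 10:00 → clear.
SLOT7: ends Feb 3 10:00 at or before SLOT10 starts Feb 3 10:00 → clear.
SLOT8: starts Feb 3 10:00 before SLOT10 ends Feb 3 12:00, and ends Feb 3 12:00 after SLOT10 starts Feb 3 10:00 → overlap.
SLOT9: starts Feb 3 17:00 at or after SLOT10 ends Feb 3 12:00 → clear.
SLOT10 overlaps SLOT8.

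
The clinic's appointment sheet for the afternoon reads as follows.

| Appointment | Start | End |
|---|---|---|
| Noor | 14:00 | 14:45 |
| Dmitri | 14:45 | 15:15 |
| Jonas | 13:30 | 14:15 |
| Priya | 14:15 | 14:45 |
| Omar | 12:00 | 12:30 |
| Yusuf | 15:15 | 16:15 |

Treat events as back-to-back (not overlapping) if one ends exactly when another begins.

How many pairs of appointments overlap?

2

Sorted by start: Omar, Jonas, Noor, Priya, Dmitri, Yusuf.
Jonas starts after Omar ends, so Omar has no further overlaps.
Noor starts before Jonas ends → Jonas and Noor overlap.
Priya starts exactly when Jonas ends (back-to-back, no overlap), so Jonas has no further overlaps.
Priya starts before Noor ends → Noor and Priya overlap.
Dmitri starts exactly when Noor ends (back-to-back, no overlap), so Noor has no further overlaps.
Dmitri starts exactly when Priya ends (back-to-back, no overlap), so Priya has no further overlaps.
Yusuf starts exactly when Dmitri ends (back-to-back, no overlap).
Overlapping pairs: Jonas & Noor, Noor & Priya — 2 in total.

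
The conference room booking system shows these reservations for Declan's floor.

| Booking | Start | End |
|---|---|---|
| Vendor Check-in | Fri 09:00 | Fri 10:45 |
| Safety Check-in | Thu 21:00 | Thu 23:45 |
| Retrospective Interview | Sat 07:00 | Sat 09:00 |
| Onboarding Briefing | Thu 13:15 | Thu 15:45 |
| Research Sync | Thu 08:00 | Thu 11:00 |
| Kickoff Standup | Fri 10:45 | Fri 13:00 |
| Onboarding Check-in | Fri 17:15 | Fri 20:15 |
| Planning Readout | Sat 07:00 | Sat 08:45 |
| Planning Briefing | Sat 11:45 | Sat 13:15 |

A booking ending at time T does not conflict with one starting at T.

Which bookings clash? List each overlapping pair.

Sorted by start: Research Sync, Onboarding Briefing, Safety Check-in, Vendor Check-in, Kickoff Standup, Onboarding Check-in, Planning Readout, Retrospective Interview, Planning Briefing.
Onboarding Briefing starts after Research Sync ends, so Research Sync has no further overlaps.
Safety Check-in starts after Onboarding Briefing ends, so Onboarding Briefing has no further overlaps.
Vendor Check-in starts after Safety Check-in ends, so Safety Check-in has no further overlaps.
Kickoff Standup starts exactly when Vendor Check-in ends (back-to-back, no overlap), so Vendor Check-in has no further overlaps.
Onboarding Check-in starts after Kickoff Standup ends, so Kickoff Standup has no further overlaps.
Planning Readout starts after Onboarding Check-in ends, so Onboarding Check-in has no further overlaps.
Retrospective Interview starts before Planning Readout ends → Planning Readout and Retrospective Interview overlap.
Planning Briefing starts after Planning Readout ends.
Planning Briefing starts after Retrospective Interview ends.

Planning Readout & Retrospective Interview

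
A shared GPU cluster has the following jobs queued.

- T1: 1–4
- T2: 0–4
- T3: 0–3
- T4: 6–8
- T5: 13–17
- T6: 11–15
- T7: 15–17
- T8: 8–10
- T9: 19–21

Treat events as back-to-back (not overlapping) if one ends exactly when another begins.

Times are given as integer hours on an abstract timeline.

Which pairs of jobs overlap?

T1 & T2, T1 & T3, T2 & T3, T5 & T6, T5 & T7

Sorted by start: T2, T3, T1, T4, T8, T6, T5, T7, T9.
T3 starts before T2 ends → T2 and T3 overlap.
T1 starts before T2 ends → T2 and T1 overlap.
T4 starts after T2 ends, so nothing later overlaps T2 either.
T1 starts before T3 ends → T3 and T1 overlap.
T4 starts after T3 ends, so nothing later overlaps T3 either.
T4 starts after T1 ends, so nothing later overlaps T1 either.
T8 starts exactly when T4 ends (back-to-back, no overlap), so nothing later overlaps T4 either.
T6 starts after T8 ends, so nothing later overlaps T8 either.
T5 starts before T6 ends → T6 and T5 overlap.
T7 starts exactly when T6 ends (back-to-back, no overlap), so nothing later overlaps T6 either.
T7 starts before T5 ends → T5 and T7 overlap.
T9 starts after T5 ends.
T9 starts after T7 ends.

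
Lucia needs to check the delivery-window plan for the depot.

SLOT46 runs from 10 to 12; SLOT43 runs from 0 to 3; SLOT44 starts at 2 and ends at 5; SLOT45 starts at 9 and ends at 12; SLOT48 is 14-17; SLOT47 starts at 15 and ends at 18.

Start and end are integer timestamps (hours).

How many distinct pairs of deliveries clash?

Sorted by start: SLOT43, SLOT44, SLOT45, SLOT46, SLOT48, SLOT47.
SLOT44 starts before SLOT43 ends → SLOT43 and SLOT44 overlap.
SLOT45 starts after SLOT43 ends, so SLOT43 has no further overlaps.
SLOT45 starts after SLOT44 ends, so SLOT44 has no further overlaps.
SLOT46 starts before SLOT45 ends → SLOT45 and SLOT46 overlap.
SLOT48 starts after SLOT45 ends, so SLOT45 has no further overlaps.
SLOT48 starts after SLOT46 ends, so SLOT46 has no further overlaps.
SLOT47 starts before SLOT48 ends → SLOT48 and SLOT47 overlap.
Overlapping pairs: SLOT43 & SLOT44, SLOT45 & SLOT46, SLOT47 & SLOT48 — 3 in total.

3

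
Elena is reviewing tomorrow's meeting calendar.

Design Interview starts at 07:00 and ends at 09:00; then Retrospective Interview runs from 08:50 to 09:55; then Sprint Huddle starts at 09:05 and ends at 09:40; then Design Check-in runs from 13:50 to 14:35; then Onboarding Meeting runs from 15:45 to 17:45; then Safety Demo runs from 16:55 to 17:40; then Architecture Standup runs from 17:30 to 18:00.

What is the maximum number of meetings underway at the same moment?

Walk through starts and ends in time order (an end at T is processed before a start at T):
07:00 start Design Interview → 1
08:50 start Retrospective Interview → 2
09:00 end Design Interview → 1
09:05 start Sprint Huddle → 2
09:40 end Sprint Huddle → 1
09:55 end Retrospective Interview → 0
13:50 start Design Check-in → 1
14:35 end Design Check-in → 0
15:45 start Onboarding Meeting → 1
16:55 start Safety Demo → 2
17:30 start Architecture Standup → 3
17:40 end Safety Demo → 2
17:45 end Onboarding Meeting → 1
18:00 end Architecture Standup → 0
Peak is 3, at 17:30 (Architecture Standup, Onboarding Meeting, Safety Demo).

3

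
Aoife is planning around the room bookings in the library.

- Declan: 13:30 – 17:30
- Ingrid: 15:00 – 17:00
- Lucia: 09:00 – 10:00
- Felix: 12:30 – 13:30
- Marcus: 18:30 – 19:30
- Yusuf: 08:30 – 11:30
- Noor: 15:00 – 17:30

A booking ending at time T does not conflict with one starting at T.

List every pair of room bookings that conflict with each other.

Sorted by start: Yusuf, Lucia, Felix, Declan, Ingrid, Noor, Marcus.
Lucia starts before Yusuf ends → Yusuf and Lucia overlap.
Felix starts after Yusuf ends, so nothing later overlaps Yusuf either.
Felix starts after Lucia ends, so nothing later overlaps Lucia either.
Declan starts exactly when Felix ends (back-to-back, no overlap), so nothing later overlaps Felix either.
Ingrid starts before Declan ends → Declan and Ingrid overlap.
Noor starts before Declan ends → Declan and Noor overlap.
Marcus starts after Declan ends.
Noor starts before Ingrid ends → Ingrid and Noor overlap.
Marcus starts after Ingrid ends.
Marcus starts after Noor ends.

Declan & Ingrid, Declan & Noor, Ingrid & Noor, Lucia & Yusuf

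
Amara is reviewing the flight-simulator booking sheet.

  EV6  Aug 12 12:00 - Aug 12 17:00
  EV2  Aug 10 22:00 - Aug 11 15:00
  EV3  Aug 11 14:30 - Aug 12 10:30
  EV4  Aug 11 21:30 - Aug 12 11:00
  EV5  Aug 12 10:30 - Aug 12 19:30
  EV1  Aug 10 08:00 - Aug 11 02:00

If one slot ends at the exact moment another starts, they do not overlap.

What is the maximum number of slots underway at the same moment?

Walk through starts and ends in time order (an end at T is processed before a start at T):
Aug 10 08:00 start EV1 → 1
Aug 10 22:00 start EV2 → 2
Aug 11 02:00 end EV1 → 1
Aug 11 14:30 start EV3 → 2
Aug 11 15:00 end EV2 → 1
Aug 11 21:30 start EV4 → 2
Aug 12 10:30 end EV3 → 1
Aug 12 10:30 start EV5 → 2
Aug 12 11:00 end EV4 → 1
Aug 12 12:00 start EV6 → 2
Aug 12 17:00 end EV6 → 1
Aug 12 19:30 end EV5 → 0
Peak is 2, at Aug 10 22:00 (EV1, EV2).

2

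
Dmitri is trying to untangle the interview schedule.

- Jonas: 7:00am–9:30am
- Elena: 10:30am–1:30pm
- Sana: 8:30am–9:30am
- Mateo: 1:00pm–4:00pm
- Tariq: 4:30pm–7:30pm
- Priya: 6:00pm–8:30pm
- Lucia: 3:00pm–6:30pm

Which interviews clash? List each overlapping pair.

Sorted by start: Jonas, Sana, Elena, Mateo, Lucia, Tariq, Priya.
Sana starts before Jonas ends → Jonas and Sana overlap.
Elena starts after Jonas ends, so nothing later overlaps Jonas either.
Elena starts after Sana ends, so nothing later overlaps Sana either.
Mateo starts before Elena ends → Elena and Mateo overlap.
Lucia starts after Elena ends, so nothing later overlaps Elena either.
Lucia starts before Mateo ends → Mateo and Lucia overlap.
Tariq starts after Mateo ends, so nothing later overlaps Mateo either.
Tariq starts before Lucia ends → Lucia and Tariq overlap.
Priya starts before Lucia ends → Lucia and Priya overlap.
Priya starts before Tariq ends → Tariq and Priya overlap.

Elena & Mateo, Jonas & Sana, Lucia & Mateo, Lucia & Priya, Lucia & Tariq, Priya & Tariq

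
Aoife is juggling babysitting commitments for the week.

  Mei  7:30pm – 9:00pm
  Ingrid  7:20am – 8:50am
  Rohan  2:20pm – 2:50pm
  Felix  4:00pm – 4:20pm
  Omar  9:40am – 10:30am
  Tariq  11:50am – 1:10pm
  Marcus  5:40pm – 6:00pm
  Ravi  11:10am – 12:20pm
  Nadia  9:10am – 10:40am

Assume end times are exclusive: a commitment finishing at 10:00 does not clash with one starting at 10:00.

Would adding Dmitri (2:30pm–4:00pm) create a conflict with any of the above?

Ingrid: ends 8:50am at or before Dmitri starts 2:30pm → clear.
Nadia: ends 10:40am at or before Dmitri starts 2:30pm → clear.
Omar: ends 10:30am at or before Dmitri starts 2:30pm → clear.
Ravi: ends 12:20pm at or before Dmitri starts 2:30pm → clear.
Tariq: ends 1:10pm at or before Dmitri starts 2:30pm → clear.
Rohan: starts 2:20pm before Dmitri ends 4:00pm, and ends 2:50pm after Dmitri starts 2:30pm → overlap.
Felix: starts 4:00pm at or after Dmitri ends 4:00pm → clear.
Marcus: starts 5:40pm at or after Dmitri ends 4:00pm → clear.
Mei: starts 7:30pm at or after Dmitri ends 4:00pm → clear.
Dmitri overlaps Rohan.

Yes — it overlaps Rohan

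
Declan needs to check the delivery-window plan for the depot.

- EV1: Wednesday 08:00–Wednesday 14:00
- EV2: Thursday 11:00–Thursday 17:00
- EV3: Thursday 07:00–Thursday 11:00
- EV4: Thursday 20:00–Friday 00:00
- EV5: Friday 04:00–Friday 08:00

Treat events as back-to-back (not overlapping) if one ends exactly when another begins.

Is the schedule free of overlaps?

Yes

Sorted by start: EV1, EV3, EV2, EV4, EV5.
EV3 starts after EV1 ends; EV1 is clear from here.
EV2 starts exactly when EV3 ends (back-to-back, no overlap); EV3 is clear from here.
EV4 starts after EV2 ends; EV2 is clear from here.
EV5 starts after EV4 ends.
Every pair is clear; the schedule has no overlaps.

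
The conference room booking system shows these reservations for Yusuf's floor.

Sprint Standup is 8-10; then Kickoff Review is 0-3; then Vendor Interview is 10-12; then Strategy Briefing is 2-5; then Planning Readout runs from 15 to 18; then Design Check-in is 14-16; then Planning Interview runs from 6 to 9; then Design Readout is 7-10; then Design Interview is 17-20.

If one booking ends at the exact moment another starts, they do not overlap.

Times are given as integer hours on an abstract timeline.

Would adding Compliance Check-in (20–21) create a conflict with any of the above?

Kickoff Review: ends 3 at or before Compliance Check-in starts 20 → clear.
Strategy Briefing: ends 5 at or before Compliance Check-in starts 20 → clear.
Planning Interview: ends 9 at or before Compliance Check-in starts 20 → clear.
Design Readout: ends 10 at or before Compliance Check-in starts 20 → clear.
Sprint Standup: ends 10 at or before Compliance Check-in starts 20 → clear.
Vendor Interview: ends 12 at or before Compliance Check-in starts 20 → clear.
Design Check-in: ends 16 at or before Compliance Check-in starts 20 → clear.
Planning Readout: ends 18 at or before Compliance Check-in starts 20 → clear.
Design Interview: ends 20 at or before Compliance Check-in starts 20 → clear.

No — it doesn't clash with anything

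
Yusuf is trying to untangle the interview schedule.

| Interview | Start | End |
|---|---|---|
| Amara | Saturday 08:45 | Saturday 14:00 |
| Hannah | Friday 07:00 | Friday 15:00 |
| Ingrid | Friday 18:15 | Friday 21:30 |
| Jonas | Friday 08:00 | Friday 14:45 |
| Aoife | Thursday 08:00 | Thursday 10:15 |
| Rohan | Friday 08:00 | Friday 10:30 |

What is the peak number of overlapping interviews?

3

Sort all start/end points and keep a running count:
Thursday 08:00 start Aoife → 1
Thursday 10:15 end Aoife → 0
Friday 07:00 start Hannah → 1
Friday 08:00 start Jonas → 2
Friday 08:00 start Rohan → 3
Friday 10:30 end Rohan → 2
Friday 14:45 end Jonas → 1
Friday 15:00 end Hannah → 0
Friday 18:15 start Ingrid → 1
Friday 21:30 end Ingrid → 0
Saturday 08:45 start Amara → 1
Saturday 14:00 end Amara → 0
Peak is 3, at Friday 08:00 (Hannah, Jonas, Rohan).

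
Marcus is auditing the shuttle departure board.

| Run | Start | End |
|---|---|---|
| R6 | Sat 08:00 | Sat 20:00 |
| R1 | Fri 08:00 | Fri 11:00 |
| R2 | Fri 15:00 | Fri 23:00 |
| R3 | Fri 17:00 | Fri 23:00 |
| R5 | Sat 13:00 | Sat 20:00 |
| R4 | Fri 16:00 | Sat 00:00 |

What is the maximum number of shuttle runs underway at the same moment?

3

Sweep the timeline, counting +1 at each start and −1 at each end (ends before starts at a tie):
Fri 08:00 start R1 → 1
Fri 11:00 end R1 → 0
Fri 15:00 start R2 → 1
Fri 16:00 start R4 → 2
Fri 17:00 start R3 → 3
Fri 23:00 end R2 → 2
Fri 23:00 end R3 → 1
Sat 00:00 end R4 → 0
Sat 08:00 start R6 → 1
Sat 13:00 start R5 → 2
Sat 20:00 end R5 → 1
Sat 20:00 end R6 → 0
Peak is 3, at Fri 17:00 (R2, R3, R4).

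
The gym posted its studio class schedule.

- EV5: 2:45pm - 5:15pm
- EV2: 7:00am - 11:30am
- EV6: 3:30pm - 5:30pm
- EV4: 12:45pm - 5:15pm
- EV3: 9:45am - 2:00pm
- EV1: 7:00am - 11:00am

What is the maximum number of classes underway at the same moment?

3

Sweep the timeline, counting +1 at each start and −1 at each end (ends before starts at a tie):
7:00am start EV1 → 1
7:00am start EV2 → 2
9:45am start EV3 → 3
11:00am end EV1 → 2
11:30am end EV2 → 1
12:45pm start EV4 → 2
2:00pm end EV3 → 1
2:45pm start EV5 → 2
3:30pm start EV6 → 3
5:15pm end EV4 → 2
5:15pm end EV5 → 1
5:30pm end EV6 → 0
Peak is 3, at 9:45am (EV1, EV2, EV3).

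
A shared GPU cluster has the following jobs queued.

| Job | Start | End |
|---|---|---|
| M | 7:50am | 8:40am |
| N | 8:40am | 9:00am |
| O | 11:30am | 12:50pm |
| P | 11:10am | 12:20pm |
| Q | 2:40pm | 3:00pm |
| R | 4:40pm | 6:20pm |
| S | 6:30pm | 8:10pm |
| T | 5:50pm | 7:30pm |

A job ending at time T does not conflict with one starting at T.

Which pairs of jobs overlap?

Two intervals overlap when each starts before the other ends.
Sorted by start: M, N, P, O, Q, R, T, S.
N starts exactly when M ends (back-to-back, no overlap), so nothing later overlaps M either.
P starts after N ends, so nothing later overlaps N either.
O starts before P ends → P and O overlap.
Q starts after P ends, so nothing later overlaps P either.
Q starts after O ends, so nothing later overlaps O either.
R starts after Q ends, so nothing later overlaps Q either.
T starts before R ends → R and T overlap.
S starts after R ends.
S starts before T ends → T and S overlap.

O & P, R & T, S & T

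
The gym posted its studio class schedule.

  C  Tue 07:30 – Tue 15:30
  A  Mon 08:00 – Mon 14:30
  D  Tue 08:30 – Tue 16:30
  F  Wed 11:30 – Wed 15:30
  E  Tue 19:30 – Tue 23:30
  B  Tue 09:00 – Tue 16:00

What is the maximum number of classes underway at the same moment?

3

Walk through starts and ends in time order (an end at T is processed before a start at T):
Mon 08:00 start A → 1
Mon 14:30 end A → 0
Tue 07:30 start C → 1
Tue 08:30 start D → 2
Tue 09:00 start B → 3
Tue 15:30 end C → 2
Tue 16:00 end B → 1
Tue 16:30 end D → 0
Tue 19:30 start E → 1
Tue 23:30 end E → 0
Wed 11:30 start F → 1
Wed 15:30 end F → 0
Peak is 3, at Tue 09:00 (B, C, D).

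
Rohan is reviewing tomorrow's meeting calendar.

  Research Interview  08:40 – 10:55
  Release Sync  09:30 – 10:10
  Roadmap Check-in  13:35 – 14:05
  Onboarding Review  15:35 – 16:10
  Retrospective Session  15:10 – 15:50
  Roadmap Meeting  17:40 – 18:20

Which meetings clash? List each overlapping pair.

Two intervals overlap when each starts before the other ends.
Sorted by start: Research Interview, Release Sync, Roadmap Check-in, Retrospective Session, Onboarding Review, Roadmap Meeting.
Release Sync starts before Research Interview ends → Research Interview and Release Sync overlap.
Roadmap Check-in starts after Research Interview ends, so nothing later overlaps Research Interview either.
Roadmap Check-in starts after Release Sync ends, so nothing later overlaps Release Sync either.
Retrospective Session starts after Roadmap Check-in ends, so nothing later overlaps Roadmap Check-in either.
Onboarding Review starts before Retrospective Session ends → Retrospective Session and Onboarding Review overlap.
Roadmap Meeting starts after Retrospective Session ends.
Roadmap Meeting starts after Onboarding Review ends.

Onboarding Review & Retrospective Session, Release Sync & Research Interview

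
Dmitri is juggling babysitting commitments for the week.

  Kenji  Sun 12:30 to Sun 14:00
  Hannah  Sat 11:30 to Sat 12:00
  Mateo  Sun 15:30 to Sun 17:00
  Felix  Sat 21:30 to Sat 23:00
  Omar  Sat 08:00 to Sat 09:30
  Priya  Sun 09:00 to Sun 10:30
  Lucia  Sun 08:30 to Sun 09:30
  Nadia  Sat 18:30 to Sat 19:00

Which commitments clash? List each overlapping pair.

Sorted by start: Omar, Hannah, Nadia, Felix, Lucia, Priya, Kenji, Mateo.
Hannah starts after Omar ends; Omar is clear from here.
Nadia starts after Hannah ends; Hannah is clear from here.
Felix starts after Nadia ends; Nadia is clear from here.
Lucia starts after Felix ends; Felix is clear from here.
Priya starts before Lucia ends → Lucia and Priya overlap.
Kenji starts after Lucia ends; Lucia is clear from here.
Kenji starts after Priya ends; Priya is clear from here.
Mateo starts after Kenji ends.

Lucia & Priya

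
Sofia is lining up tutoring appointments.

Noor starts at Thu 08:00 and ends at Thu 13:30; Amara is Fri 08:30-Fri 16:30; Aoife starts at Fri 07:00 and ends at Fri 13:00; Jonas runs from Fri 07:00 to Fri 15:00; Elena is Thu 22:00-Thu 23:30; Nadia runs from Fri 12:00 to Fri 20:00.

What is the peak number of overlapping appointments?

Sort all start/end points and keep a running count:
Thu 08:00 start Noor → 1
Thu 13:30 end Noor → 0
Thu 22:00 start Elena → 1
Thu 23:30 end Elena → 0
Fri 07:00 start Aoife → 1
Fri 07:00 start Jonas → 2
Fri 08:30 start Amara → 3
Fri 12:00 start Nadia → 4
Fri 13:00 end Aoife → 3
Fri 15:00 end Jonas → 2
Fri 16:30 end Amara → 1
Fri 20:00 end Nadia → 0
Peak is 4, at Fri 12:00 (Amara, Aoife, Jonas, Nadia).

4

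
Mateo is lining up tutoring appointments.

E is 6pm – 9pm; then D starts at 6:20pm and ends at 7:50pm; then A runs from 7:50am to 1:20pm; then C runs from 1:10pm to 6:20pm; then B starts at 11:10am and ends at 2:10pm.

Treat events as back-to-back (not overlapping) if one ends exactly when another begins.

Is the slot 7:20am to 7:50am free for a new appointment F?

Yes — the slot is free

A: starts 7:50am at or after F ends 7:50am → clear.
B: starts 11:10am at or after F ends 7:50am → clear.
C: starts 1:10pm at or after F ends 7:50am → clear.
E: starts 6pm at or after F ends 7:50am → clear.
D: starts 6:20pm at or after F ends 7:50am → clear.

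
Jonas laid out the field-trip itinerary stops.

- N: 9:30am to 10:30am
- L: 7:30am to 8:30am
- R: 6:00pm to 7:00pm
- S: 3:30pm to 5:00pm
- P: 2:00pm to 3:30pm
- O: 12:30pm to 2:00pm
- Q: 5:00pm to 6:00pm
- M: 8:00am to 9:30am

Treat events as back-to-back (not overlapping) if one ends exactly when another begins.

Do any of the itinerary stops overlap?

Two intervals overlap when each starts before the other ends.
Sorted by start: L, M, N, O, P, S, Q, R.
M starts before L ends → L and M overlap.
That's a conflict, so the schedule is not conflict-free.

Yes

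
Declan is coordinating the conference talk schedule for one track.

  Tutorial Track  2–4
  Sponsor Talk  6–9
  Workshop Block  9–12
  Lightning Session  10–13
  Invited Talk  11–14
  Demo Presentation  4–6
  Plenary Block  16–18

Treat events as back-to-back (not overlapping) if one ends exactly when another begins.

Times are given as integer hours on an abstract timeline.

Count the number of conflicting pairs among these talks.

Two intervals overlap when each starts before the other ends.
Sorted by start: Tutorial Track, Demo Presentation, Sponsor Talk, Workshop Block, Lightning Session, Invited Talk, Plenary Block.
Demo Presentation starts exactly when Tutorial Track ends (back-to-back, no overlap), so nothing later overlaps Tutorial Track either.
Sponsor Talk starts exactly when Demo Presentation ends (back-to-back, no overlap), so nothing later overlaps Demo Presentation either.
Workshop Block starts exactly when Sponsor Talk ends (back-to-back, no overlap), so nothing later overlaps Sponsor Talk either.
Lightning Session starts before Workshop Block ends → Workshop Block and Lightning Session overlap.
Invited Talk starts before Workshop Block ends → Workshop Block and Invited Talk overlap.
Plenary Block starts after Workshop Block ends.
Invited Talk starts before Lightning Session ends → Lightning Session and Invited Talk overlap.
Plenary Block starts after Lightning Session ends.
Plenary Block starts after Invited Talk ends.
Overlapping pairs: Invited Talk & Lightning Session, Invited Talk & Workshop Block, Lightning Session & Workshop Block — 3 in total.

3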